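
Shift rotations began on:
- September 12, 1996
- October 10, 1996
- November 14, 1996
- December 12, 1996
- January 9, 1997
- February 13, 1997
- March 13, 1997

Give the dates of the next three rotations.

April 10, 1997; May 8, 1997; June 12, 1997

These are Thursdays at 28- or 35-day spacing (28, 35, 28, 28, 35, 28).
The pattern: 2nd Thursday of the month.
2nd Thursday of April 1997: April 10, 1997.
May 1997 — 2nd Thursday is May 8, 1997.
2nd Thursday of June 1997: June 12, 1997.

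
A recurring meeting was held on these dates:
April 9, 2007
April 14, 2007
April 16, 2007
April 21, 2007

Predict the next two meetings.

Every event lands on a Monday or Saturday (gaps cycle 5, 2, 5).
So the schedule is: every Monday and Saturday.
The following Monday is April 23, 2007.
The following Saturday is April 28, 2007.

April 23, 2007; April 28, 2007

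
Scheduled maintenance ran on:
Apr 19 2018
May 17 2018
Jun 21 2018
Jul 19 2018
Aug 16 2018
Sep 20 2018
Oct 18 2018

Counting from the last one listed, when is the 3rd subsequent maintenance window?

All dates are Thursdays, 28, 35, 28, 28, 35, 28 days apart.
Specifically, the 3rd Thursday of each month.
3rd Thursday of November 2018: Nov 15 2018.
December 2018 — 3rd Thursday is Dec 20 2018.
3rd Thursday of January 2019: Jan 17 2019.

Jan 17 2019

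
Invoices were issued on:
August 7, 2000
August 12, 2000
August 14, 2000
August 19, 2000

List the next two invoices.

August 21, 2000; August 26, 2000

Every event lands on a Monday or Saturday (gaps cycle 5, 2, 5).
So the schedule is: every Monday and Saturday.
The following Monday is August 21, 2000.
The following Saturday is August 26, 2000.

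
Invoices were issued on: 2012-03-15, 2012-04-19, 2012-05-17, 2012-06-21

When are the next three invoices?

All dates are Thursdays, 35, 28, 35 days apart.
Specifically, the 3rd Thursday of each month.
July 2012 — 3rd Thursday is 2012-07-19.
3rd Thursday of August 2012: 2012-08-16.
September 2012 — 3rd Thursday is 2012-09-20.

2012-07-19, 2012-08-16, 2012-09-20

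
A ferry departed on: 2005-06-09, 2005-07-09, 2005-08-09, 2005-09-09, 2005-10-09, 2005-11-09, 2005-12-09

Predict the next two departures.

Gaps: 30, 31, 31, 30, 31, 30 days — not constant. Every event is on the 9th of the month.
Pattern: the 9th of each month.
Next: January 2006 → 2006-01-09.
Next: February 2006 → 2006-02-09.

2006-01-09, 2006-02-09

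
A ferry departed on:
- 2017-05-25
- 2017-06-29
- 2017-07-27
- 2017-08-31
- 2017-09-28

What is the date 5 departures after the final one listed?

2018-02-22

All Thursdays; the gaps (35, 28, 35, 28) vary with month length.
This is the last Thursday of each month.
Last Thursday of October 2017: 2017-10-26.
November 2017 ends with Thursday 2017-11-30.
December 2017 ends with Thursday 2017-12-28.
Last Thursday of January 2018: 2018-01-25.
Last Thursday of February 2018: 2018-02-22.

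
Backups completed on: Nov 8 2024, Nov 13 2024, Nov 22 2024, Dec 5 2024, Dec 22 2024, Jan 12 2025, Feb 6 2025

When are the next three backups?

The spacing grows by 4 each time: 5, 9, 13, 17, 21, 25 days.
Next gap: 29 days. Feb 6 2025 + 29 days = Mar 7 2025.
Next gap: 33 days. Mar 7 2025 + 33 days = Apr 9 2025.
Next gap: 37 days. Apr 9 2025 + 37 days = May 16 2025.

Mar 7 2025, Apr 9 2025, May 16 2025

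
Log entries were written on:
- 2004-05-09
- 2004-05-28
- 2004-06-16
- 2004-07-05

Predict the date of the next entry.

2004-07-24

Gaps between consecutive events: 19, 19, 19 days — a constant 19-day interval.
2004-07-05 + 19 days = 2004-07-24.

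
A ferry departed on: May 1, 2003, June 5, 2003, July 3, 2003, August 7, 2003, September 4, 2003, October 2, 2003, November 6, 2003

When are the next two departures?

December 4, 2003; January 1, 2004

These are Thursdays at 28- or 35-day spacing (35, 28, 35, 28, 28, 35).
The pattern: 1st Thursday of the month.
December 2003 — 1st Thursday is December 4, 2003.
January 2004 — 1st Thursday is January 1, 2004.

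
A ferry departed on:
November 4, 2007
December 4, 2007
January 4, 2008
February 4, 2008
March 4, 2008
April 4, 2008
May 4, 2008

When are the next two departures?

The day-of-month is always 4 (30, 31, 31, 29, 31, 30 days between events).
So this recurs on the 4th of each month.
Next: June 2008 → June 4, 2008.
Next: July 2008 → July 4, 2008.

June 4, 2008; July 4, 2008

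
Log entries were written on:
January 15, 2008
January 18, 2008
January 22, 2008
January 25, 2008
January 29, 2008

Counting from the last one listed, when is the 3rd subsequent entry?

February 8, 2008

Every event lands on a Tuesday or Friday (gaps cycle 3, 4, 3, 4).
So the schedule is: every Tuesday and Friday.
Next Friday: February 1, 2008.
Next Tuesday: February 5, 2008.
The following Friday is February 8, 2008.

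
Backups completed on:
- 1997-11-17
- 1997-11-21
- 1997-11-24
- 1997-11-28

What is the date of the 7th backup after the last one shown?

Every event lands on a Monday or Friday (gaps cycle 4, 3, 4).
So the schedule is: every Monday and Friday.
The following Monday is 1997-12-01.
The following Friday is 1997-12-05.
The following Monday is 1997-12-08.
Next Friday: 1997-12-12.
Next Monday: 1997-12-15.
The following Friday is 1997-12-19.
The following Monday is 1997-12-22.

1997-12-22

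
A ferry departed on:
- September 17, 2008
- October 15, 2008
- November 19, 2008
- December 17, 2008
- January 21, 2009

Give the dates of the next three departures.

These are Wednesdays at 28- or 35-day spacing (28, 35, 28, 35).
The pattern: 3rd Wednesday of the month.
February 2009 — 3rd Wednesday is February 18, 2009.
March 2009 — 3rd Wednesday is March 18, 2009.
April 2009 — 3rd Wednesday is April 15, 2009.

February 18, 2009; March 18, 2009; April 15, 2009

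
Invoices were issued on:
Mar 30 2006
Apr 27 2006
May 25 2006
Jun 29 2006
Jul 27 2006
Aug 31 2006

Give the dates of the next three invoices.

Every date is a Thursday; gaps 28, 28, 35, 28, 35 days.
Each is the last Thursday of its month (at least one falls on the 29th or later, ruling out '4th Thursday').
September 2006 ends with Thursday Sep 28 2006.
Last Thursday of October 2006: Oct 26 2006.
Last Thursday of November 2006: Nov 30 2006.

Sep 28 2006, Oct 26 2006, Nov 30 2006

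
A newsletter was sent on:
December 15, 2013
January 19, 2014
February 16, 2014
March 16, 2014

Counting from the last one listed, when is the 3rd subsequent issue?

June 15, 2014

These are Sundays at 28- or 35-day spacing (35, 28, 28).
The pattern: 3rd Sunday of the month.
April 2014 — 3rd Sunday is April 20, 2014.
3rd Sunday of May 2014: May 18, 2014.
3rd Sunday of June 2014: June 15, 2014.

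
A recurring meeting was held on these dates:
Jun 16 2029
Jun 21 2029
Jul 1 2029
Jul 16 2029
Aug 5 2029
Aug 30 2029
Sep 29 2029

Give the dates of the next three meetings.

Nov 3 2029, Dec 13 2029, Jan 27 2030

The spacing grows by 5 each time: 5, 10, 15, 20, 25, 30 days.
Next gap: 35 days. Sep 29 2029 + 35 days = Nov 3 2029.
Next gap: 40 days. Nov 3 2029 + 40 days = Dec 13 2029.
Next gap: 45 days. Dec 13 2029 + 45 days = Jan 27 2030.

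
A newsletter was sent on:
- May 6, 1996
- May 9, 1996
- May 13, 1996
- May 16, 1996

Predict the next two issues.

The gap pattern 3, 4, 3 repeats every 2 events.
These are the Mondays and Thursdays of each week.
Next Monday: May 20, 1996.
Next Thursday: May 23, 1996.

May 20, 1996; May 23, 1996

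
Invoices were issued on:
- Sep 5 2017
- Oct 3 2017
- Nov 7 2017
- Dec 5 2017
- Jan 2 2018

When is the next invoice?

All dates are Tuesdays, 28, 35, 28, 28 days apart.
Specifically, the 1st Tuesday of each month.
1st Tuesday of February 2018: Feb 6 2018.

Feb 6 2018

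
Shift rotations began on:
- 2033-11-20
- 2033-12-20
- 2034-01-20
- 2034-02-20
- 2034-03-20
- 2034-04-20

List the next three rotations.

The day-of-month is always 20 (30, 31, 31, 28, 31 days between events).
So this recurs on the 20th of each month.
May 2034: 2034-05-20.
Next: June 2034 → 2034-06-20.
Next: July 2034 → 2034-07-20.

2034-05-20, 2034-06-20, 2034-07-20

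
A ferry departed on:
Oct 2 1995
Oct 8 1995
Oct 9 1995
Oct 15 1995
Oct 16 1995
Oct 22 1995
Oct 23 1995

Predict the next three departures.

Oct 29 1995, Oct 30 1995, Nov 5 1995

Every event lands on a Monday or Sunday (gaps cycle 6, 1, 6, 1, 6, 1).
So the schedule is: every Monday and Sunday.
The following Sunday is Oct 29 1995.
Next Monday: Oct 30 1995.
The following Sunday is Nov 5 1995.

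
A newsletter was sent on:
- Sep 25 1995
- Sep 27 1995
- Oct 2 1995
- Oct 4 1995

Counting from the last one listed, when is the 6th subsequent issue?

Gaps: 2, 5, 2 days — not constant, but cyclic with period 2.
The events fall on every Monday and Wednesday.
Next Monday: Oct 9 1995.
Next Wednesday: Oct 11 1995.
The following Monday is Oct 16 1995.
Next Wednesday: Oct 18 1995.
The following Monday is Oct 23 1995.
The following Wednesday is Oct 25 1995.

Oct 25 1995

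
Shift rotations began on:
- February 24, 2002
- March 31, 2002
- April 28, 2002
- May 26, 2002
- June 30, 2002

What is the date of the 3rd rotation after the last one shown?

Every date is a Sunday; gaps 35, 28, 28, 35 days.
Each is the last Sunday of its month (at least one falls on the 29th or later, ruling out '4th Sunday').
July 2002 ends with Sunday July 28, 2002.
August 2002 ends with Sunday August 25, 2002.
September 2002 ends with Sunday September 29, 2002.

September 29, 2002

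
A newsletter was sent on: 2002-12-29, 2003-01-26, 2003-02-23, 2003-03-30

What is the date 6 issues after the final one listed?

These are Sundays with 28, 28, 35-day gaps.
Each is the final Sunday of its month — 2002-12-29 is past the 28th, so '4th Sunday' doesn't fit.
April 2003 ends with Sunday 2003-04-27.
Last Sunday of May 2003: 2003-05-25.
Last Sunday of June 2003: 2003-06-29.
July 2003 ends with Sunday 2003-07-27.
August 2003 ends with Sunday 2003-08-31.
September 2003 ends with Sunday 2003-09-28.

2003-09-28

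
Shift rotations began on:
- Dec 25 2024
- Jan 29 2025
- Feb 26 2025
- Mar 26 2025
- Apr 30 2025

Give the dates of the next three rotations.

May 28 2025, Jun 25 2025, Jul 30 2025

These are Wednesdays with 35, 28, 28, 35-day gaps.
Each is the final Wednesday of its month — Jan 29 2025 is past the 28th, so '4th Wednesday' doesn't fit.
May 2025 ends with Wednesday May 28 2025.
Last Wednesday of June 2025: Jun 25 2025.
July 2025 ends with Wednesday Jul 30 2025.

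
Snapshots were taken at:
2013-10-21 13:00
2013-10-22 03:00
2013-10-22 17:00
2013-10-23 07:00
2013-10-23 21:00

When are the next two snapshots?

Gaps: 14, 14, 14, 14 hours — each event is 14 hours after the previous one.
2013-10-23 21:00 + 14 h = 2013-10-24 11:00.
2013-10-24 11:00 + 14 h = 2013-10-25 01:00.

2013-10-24 11:00, 2013-10-25 01:00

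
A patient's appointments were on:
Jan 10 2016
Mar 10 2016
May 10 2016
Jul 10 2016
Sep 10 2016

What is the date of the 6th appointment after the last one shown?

Sep 10 2017

The day-of-month is always 10 (60, 61, 61, 62 days between events).
So this recurs on the 10th of every 2 months.
November 2016: Nov 10 2016.
January 2017: Jan 10 2017.
March 2017: Mar 10 2017.
May 2017: May 10 2017.
Next: July 2017 → Jul 10 2017.
September 2017: Sep 10 2017.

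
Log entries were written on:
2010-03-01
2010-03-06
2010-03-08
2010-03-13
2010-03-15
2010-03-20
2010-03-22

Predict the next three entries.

Gaps: 5, 2, 5, 2, 5, 2 days — not constant, but cyclic with period 2.
The events fall on every Monday and Saturday.
Next Saturday: 2010-03-27.
The following Monday is 2010-03-29.
The following Saturday is 2010-04-03.

2010-03-27, 2010-03-29, 2010-04-03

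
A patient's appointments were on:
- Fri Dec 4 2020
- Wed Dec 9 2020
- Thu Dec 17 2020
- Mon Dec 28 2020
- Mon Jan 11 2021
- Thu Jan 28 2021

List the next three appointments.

Gaps: 5, 8, 11, 14, 17 days — each gap is 3 larger than the previous one.
Next gap: 20 days. Thu Jan 28 2021 + 20 days = Wed Feb 17 2021.
Next gap: 23 days. Wed Feb 17 2021 + 23 days = Fri Mar 12 2021.
Next gap: 26 days. Fri Mar 12 2021 + 26 days = Wed Apr 7 2021.

Wed Feb 17 2021, Fri Mar 12 2021, Wed Apr 7 2021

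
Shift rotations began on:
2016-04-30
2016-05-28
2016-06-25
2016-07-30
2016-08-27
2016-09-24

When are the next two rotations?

2016-10-29, 2016-11-26

Every date is a Saturday; gaps 28, 28, 35, 28, 28 days.
Each is the last Saturday of its month (at least one falls on the 29th or later, ruling out '4th Saturday').
October 2016 ends with Saturday 2016-10-29.
Last Saturday of November 2016: 2016-11-26.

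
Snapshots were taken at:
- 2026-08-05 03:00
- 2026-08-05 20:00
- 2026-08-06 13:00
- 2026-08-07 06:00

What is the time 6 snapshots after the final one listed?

Spacing: 17, 17, 17 h — constant 17 h.
2026-08-07 06:00 + 17 h = 2026-08-07 23:00.
2026-08-07 23:00 + 17 h = 2026-08-08 16:00.
2026-08-08 16:00 + 17 h = 2026-08-09 09:00.
2026-08-09 09:00 + 17 h = 2026-08-10 02:00.
2026-08-10 02:00 + 17 h = 2026-08-10 19:00.
2026-08-10 19:00 + 17 h = 2026-08-11 12:00.

2026-08-11 12:00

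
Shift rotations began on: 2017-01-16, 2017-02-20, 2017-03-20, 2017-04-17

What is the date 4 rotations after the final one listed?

2017-08-21

These are Mondays at 28- or 35-day spacing (35, 28, 28).
The pattern: 3rd Monday of the month.
3rd Monday of May 2017: 2017-05-15.
3rd Monday of June 2017: 2017-06-19.
3rd Monday of July 2017: 2017-07-17.
August 2017 — 3rd Monday is 2017-08-21.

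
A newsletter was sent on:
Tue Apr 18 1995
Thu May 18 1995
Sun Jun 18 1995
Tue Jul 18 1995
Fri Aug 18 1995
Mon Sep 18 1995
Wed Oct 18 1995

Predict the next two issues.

Sat Nov 18 1995, Mon Dec 18 1995

Gaps: 30, 31, 30, 31, 31, 30 days — not constant. Every event is on the 18th of the month.
Pattern: the 18th of each month.
Next: November 1995 → Sat Nov 18 1995.
Next: December 1995 → Mon Dec 18 1995.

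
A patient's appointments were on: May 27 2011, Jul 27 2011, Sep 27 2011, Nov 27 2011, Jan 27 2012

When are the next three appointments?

The day-of-month is always 27 (61, 62, 61, 61 days between events).
So this recurs on the 27th of every 2 months.
March 2012: Mar 27 2012.
May 2012: May 27 2012.
Next: July 2012 → Jul 27 2012.

Mar 27 2012, May 27 2012, Jul 27 2012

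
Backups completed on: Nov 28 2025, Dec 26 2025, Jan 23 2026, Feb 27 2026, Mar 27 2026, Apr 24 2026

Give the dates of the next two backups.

All dates are Fridays, 28, 28, 35, 28, 28 days apart.
Specifically, the 4th Friday of each month.
May 2026 — 4th Friday is May 22 2026.
June 2026 — 4th Friday is Jun 26 2026.

May 22 2026, Jun 26 2026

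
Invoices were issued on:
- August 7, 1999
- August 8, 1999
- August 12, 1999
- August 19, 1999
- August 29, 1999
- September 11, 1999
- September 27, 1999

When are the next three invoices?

Gaps: 1, 4, 7, 10, 13, 16 days — each gap is 3 larger than the previous one.
Next gap: 19 days. September 27, 1999 + 19 days = October 16, 1999.
Next gap: 22 days. October 16, 1999 + 22 days = November 7, 1999.
Next gap: 25 days. November 7, 1999 + 25 days = December 2, 1999.

October 16, 1999; November 7, 1999; December 2, 1999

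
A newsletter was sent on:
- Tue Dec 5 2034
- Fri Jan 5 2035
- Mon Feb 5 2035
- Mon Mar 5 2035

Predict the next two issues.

Each date is the 5th; the gaps (31, 31, 28) track the month lengths.
The rule is the 5th of each month.
April 2035: Thu Apr 5 2035.
May 2035: Sat May 5 2035.

Thu Apr 5 2035, Sat May 5 2035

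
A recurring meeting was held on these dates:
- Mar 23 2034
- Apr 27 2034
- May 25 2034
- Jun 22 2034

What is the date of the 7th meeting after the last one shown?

These are Thursdays at 28- or 35-day spacing (35, 28, 28).
The pattern: 4th Thursday of the month.
July 2034 — 4th Thursday is Jul 27 2034.
August 2034 — 4th Thursday is Aug 24 2034.
September 2034 — 4th Thursday is Sep 28 2034.
4th Thursday of October 2034: Oct 26 2034.
November 2034 — 4th Thursday is Nov 23 2034.
4th Thursday of December 2034: Dec 28 2034.
4th Thursday of January 2035: Jan 25 2035.

Jan 25 2035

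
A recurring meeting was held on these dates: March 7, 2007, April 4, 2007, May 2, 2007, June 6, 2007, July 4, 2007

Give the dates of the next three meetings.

August 1, 2007; September 5, 2007; October 3, 2007

These are Wednesdays at 28- or 35-day spacing (28, 28, 35, 28).
The pattern: 1st Wednesday of the month.
August 2007 — 1st Wednesday is August 1, 2007.
1st Wednesday of September 2007: September 5, 2007.
October 2007 — 1st Wednesday is October 3, 2007.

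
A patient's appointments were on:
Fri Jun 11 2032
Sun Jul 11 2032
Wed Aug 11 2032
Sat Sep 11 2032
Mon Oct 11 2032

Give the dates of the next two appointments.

Each date is the 11th; the gaps (30, 31, 31, 30) track the month lengths.
The rule is the 11th of each month.
November 2032: Thu Nov 11 2032.
Next: December 2032 → Sat Dec 11 2032.

Thu Nov 11 2032, Sat Dec 11 2032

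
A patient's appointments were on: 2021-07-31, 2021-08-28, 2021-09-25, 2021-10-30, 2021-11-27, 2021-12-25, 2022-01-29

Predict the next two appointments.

All Saturdays; the gaps (28, 28, 35, 28, 28, 35) vary with month length.
This is the last Saturday of each month.
Last Saturday of February 2022: 2022-02-26.
March 2022 ends with Saturday 2022-03-26.

2022-02-26, 2022-03-26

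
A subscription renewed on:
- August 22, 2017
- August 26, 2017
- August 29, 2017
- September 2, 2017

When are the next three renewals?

September 5, 2017; September 9, 2017; September 12, 2017

Every event lands on a Tuesday or Saturday (gaps cycle 4, 3, 4).
So the schedule is: every Tuesday and Saturday.
The following Tuesday is September 5, 2017.
The following Saturday is September 9, 2017.
Next Tuesday: September 12, 2017.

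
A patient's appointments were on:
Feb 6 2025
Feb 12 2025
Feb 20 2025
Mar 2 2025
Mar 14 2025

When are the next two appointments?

Mar 28 2025, Apr 13 2025

Intervals are 6, 8, 10, 12 days — an arithmetic progression with common difference 2.
Next gap: 14 days. Mar 14 2025 + 14 days = Mar 28 2025.
Next gap: 16 days. Mar 28 2025 + 16 days = Apr 13 2025.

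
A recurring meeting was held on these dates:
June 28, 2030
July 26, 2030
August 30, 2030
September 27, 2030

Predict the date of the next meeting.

Every date is a Friday; gaps 28, 35, 28 days.
Each is the last Friday of its month (at least one falls on the 29th or later, ruling out '4th Friday').
Last Friday of October 2030: October 25, 2030.

October 25, 2030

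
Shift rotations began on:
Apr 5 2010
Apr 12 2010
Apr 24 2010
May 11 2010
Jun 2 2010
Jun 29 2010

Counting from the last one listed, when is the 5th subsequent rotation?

Gaps: 7, 12, 17, 22, 27 days — each gap is 5 larger than the previous one.
Next gap: 32 days. Jun 29 2010 + 32 days = Jul 31 2010.
Next gap: 37 days. Jul 31 2010 + 37 days = Sep 6 2010.
Next gap: 42 days. Sep 6 2010 + 42 days = Oct 18 2010.
Next gap: 47 days. Oct 18 2010 + 47 days = Dec 4 2010.
Next gap: 52 days. Dec 4 2010 + 52 days = Jan 25 2011.

Jan 25 2011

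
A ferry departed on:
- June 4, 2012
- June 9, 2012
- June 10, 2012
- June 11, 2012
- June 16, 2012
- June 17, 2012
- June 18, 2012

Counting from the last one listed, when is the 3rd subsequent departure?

June 25, 2012

Every event lands on a Monday or Saturday or Sunday (gaps cycle 5, 1, 1, 5, 1, 1).
So the schedule is: every Monday, Saturday and Sunday.
Next Saturday: June 23, 2012.
Next Sunday: June 24, 2012.
Next Monday: June 25, 2012.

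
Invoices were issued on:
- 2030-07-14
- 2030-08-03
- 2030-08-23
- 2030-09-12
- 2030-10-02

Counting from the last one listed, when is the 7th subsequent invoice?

2031-02-19

Every event comes 20 days after the last (20, 20, 20, 20).
2030-10-02 + 20 days = 2030-10-22.
2030-10-22 + 20 days = 2030-11-11.
2030-11-11 + 20 days = 2030-12-01.
2030-12-01 + 20 days = 2030-12-21.
2030-12-21 + 20 days = 2031-01-10.
2031-01-10 + 20 days = 2031-01-30.
2031-01-30 + 20 days = 2031-02-19.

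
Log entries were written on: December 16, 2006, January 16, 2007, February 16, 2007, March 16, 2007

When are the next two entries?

April 16, 2007; May 16, 2007

The day-of-month is always 16 (31, 31, 28 days between events).
So this recurs on the 16th of each month.
Next: April 2007 → April 16, 2007.
Next: May 2007 → May 16, 2007.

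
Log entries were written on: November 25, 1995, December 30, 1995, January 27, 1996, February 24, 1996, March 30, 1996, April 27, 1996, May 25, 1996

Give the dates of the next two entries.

June 29, 1996; July 27, 1996

These are Saturdays with 35, 28, 28, 35, 28, 28-day gaps.
Each is the final Saturday of its month — December 30, 1995 is past the 28th, so '4th Saturday' doesn't fit.
June 1996 ends with Saturday June 29, 1996.
July 1996 ends with Saturday July 27, 1996.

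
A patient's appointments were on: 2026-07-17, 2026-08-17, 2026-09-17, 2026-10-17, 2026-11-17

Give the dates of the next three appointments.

2026-12-17, 2027-01-17, 2027-02-17

Each date is the 17th; the gaps (31, 31, 30, 31) track the month lengths.
The rule is the 17th of each month.
December 2026: 2026-12-17.
January 2027: 2027-01-17.
February 2027: 2027-02-17.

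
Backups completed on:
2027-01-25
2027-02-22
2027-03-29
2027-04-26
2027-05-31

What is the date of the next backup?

2027-06-28

Every date is a Monday; gaps 28, 35, 28, 35 days.
Each is the last Monday of its month (at least one falls on the 29th or later, ruling out '4th Monday').
Last Monday of June 2027: 2027-06-28.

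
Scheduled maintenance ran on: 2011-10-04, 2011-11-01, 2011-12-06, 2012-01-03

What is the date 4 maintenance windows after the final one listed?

2012-05-01

All dates are Tuesdays, 28, 35, 28 days apart.
Specifically, the 1st Tuesday of each month.
February 2012 — 1st Tuesday is 2012-02-07.
March 2012 — 1st Tuesday is 2012-03-06.
April 2012 — 1st Tuesday is 2012-04-03.
1st Tuesday of May 2012: 2012-05-01.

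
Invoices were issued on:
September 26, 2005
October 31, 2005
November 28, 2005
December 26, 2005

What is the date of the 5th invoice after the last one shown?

May 29, 2006

These are Mondays with 35, 28, 28-day gaps.
Each is the final Monday of its month — October 31, 2005 is past the 28th, so '4th Monday' doesn't fit.
January 2006 ends with Monday January 30, 2006.
February 2006 ends with Monday February 27, 2006.
March 2006 ends with Monday March 27, 2006.
Last Monday of April 2006: April 24, 2006.
Last Monday of May 2006: May 29, 2006.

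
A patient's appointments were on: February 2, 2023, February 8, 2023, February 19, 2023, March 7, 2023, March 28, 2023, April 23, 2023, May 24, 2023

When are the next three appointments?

Intervals are 6, 11, 16, 21, 26, 31 days — an arithmetic progression with common difference 5.
Next gap: 36 days. May 24, 2023 + 36 days = June 29, 2023.
Next gap: 41 days. June 29, 2023 + 41 days = August 9, 2023.
Next gap: 46 days. August 9, 2023 + 46 days = September 24, 2023.

June 29, 2023; August 9, 2023; September 24, 2023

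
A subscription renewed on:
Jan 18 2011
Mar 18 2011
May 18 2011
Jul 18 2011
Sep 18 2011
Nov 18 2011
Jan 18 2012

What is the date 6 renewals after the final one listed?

Each date is the 18th; the gaps (59, 61, 61, 62, 61, 61) track the month lengths.
The rule is the 18th of every 2 months.
March 2012: Mar 18 2012.
May 2012: May 18 2012.
July 2012: Jul 18 2012.
September 2012: Sep 18 2012.
November 2012: Nov 18 2012.
January 2013: Jan 18 2013.

Jan 18 2013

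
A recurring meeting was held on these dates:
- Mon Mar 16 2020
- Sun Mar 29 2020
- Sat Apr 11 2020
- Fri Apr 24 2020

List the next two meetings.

Thu May 7 2020, Wed May 20 2020

Every event comes 13 days after the last (13, 13, 13).
Fri Apr 24 2020 + 13 days = Thu May 7 2020.
Thu May 7 2020 + 13 days = Wed May 20 2020.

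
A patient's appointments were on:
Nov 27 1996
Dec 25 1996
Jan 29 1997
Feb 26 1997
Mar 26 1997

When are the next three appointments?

Apr 30 1997, May 28 1997, Jun 25 1997

Every date is a Wednesday; gaps 28, 35, 28, 28 days.
Each is the last Wednesday of its month (at least one falls on the 29th or later, ruling out '4th Wednesday').
Last Wednesday of April 1997: Apr 30 1997.
May 1997 ends with Wednesday May 28 1997.
June 1997 ends with Wednesday Jun 25 1997.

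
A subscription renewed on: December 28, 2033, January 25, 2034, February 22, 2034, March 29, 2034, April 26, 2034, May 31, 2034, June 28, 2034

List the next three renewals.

Every date is a Wednesday; gaps 28, 28, 35, 28, 35, 28 days.
Each is the last Wednesday of its month (at least one falls on the 29th or later, ruling out '4th Wednesday').
July 2034 ends with Wednesday July 26, 2034.
August 2034 ends with Wednesday August 30, 2034.
Last Wednesday of September 2034: September 27, 2034.

July 26, 2034; August 30, 2034; September 27, 2034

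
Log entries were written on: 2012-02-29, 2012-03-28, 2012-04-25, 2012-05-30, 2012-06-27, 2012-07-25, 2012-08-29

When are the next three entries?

All Wednesdays; the gaps (28, 28, 35, 28, 28, 35) vary with month length.
This is the last Wednesday of each month.
September 2012 ends with Wednesday 2012-09-26.
October 2012 ends with Wednesday 2012-10-31.
Last Wednesday of November 2012: 2012-11-28.

2012-09-26, 2012-10-31, 2012-11-28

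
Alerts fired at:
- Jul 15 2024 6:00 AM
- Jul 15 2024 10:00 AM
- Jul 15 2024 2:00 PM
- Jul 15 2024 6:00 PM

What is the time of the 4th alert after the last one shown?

Jul 16 2024 10:00 AM

The interval is a steady 4 hours (4, 4, 4).
Jul 15 2024 6:00 PM + 4 h = Jul 15 2024 10:00 PM.
Jul 15 2024 10:00 PM + 4 h = Jul 16 2024 2:00 AM.
Jul 16 2024 2:00 AM + 4 h = Jul 16 2024 6:00 AM.
Jul 16 2024 6:00 AM + 4 h = Jul 16 2024 10:00 AM.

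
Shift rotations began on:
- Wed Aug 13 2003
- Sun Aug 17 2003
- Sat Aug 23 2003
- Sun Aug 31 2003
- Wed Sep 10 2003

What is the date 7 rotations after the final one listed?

Wed Jan 14 2004

Gaps: 4, 6, 8, 10 days — each gap is 2 larger than the previous one.
Next gap: 12 days. Wed Sep 10 2003 + 12 days = Mon Sep 22 2003.
Next gap: 14 days. Mon Sep 22 2003 + 14 days = Mon Oct 6 2003.
Next gap: 16 days. Mon Oct 6 2003 + 16 days = Wed Oct 22 2003.
Next gap: 18 days. Wed Oct 22 2003 + 18 days = Sun Nov 9 2003.
Next gap: 20 days. Sun Nov 9 2003 + 20 days = Sat Nov 29 2003.
Next gap: 22 days. Sat Nov 29 2003 + 22 days = Sun Dec 21 2003.
Next gap: 24 days. Sun Dec 21 2003 + 24 days = Wed Jan 14 2004.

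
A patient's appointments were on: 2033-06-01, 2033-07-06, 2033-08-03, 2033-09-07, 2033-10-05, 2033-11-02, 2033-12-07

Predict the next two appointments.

2034-01-04, 2034-02-01

All dates are Wednesdays, 35, 28, 35, 28, 28, 35 days apart.
Specifically, the 1st Wednesday of each month.
1st Wednesday of January 2034: 2034-01-04.
1st Wednesday of February 2034: 2034-02-01.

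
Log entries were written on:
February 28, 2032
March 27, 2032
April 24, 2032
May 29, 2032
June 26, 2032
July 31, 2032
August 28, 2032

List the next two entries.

Every date is a Saturday; gaps 28, 28, 35, 28, 35, 28 days.
Each is the last Saturday of its month (at least one falls on the 29th or later, ruling out '4th Saturday').
Last Saturday of September 2032: September 25, 2032.
Last Saturday of October 2032: October 30, 2032.

September 25, 2032; October 30, 2032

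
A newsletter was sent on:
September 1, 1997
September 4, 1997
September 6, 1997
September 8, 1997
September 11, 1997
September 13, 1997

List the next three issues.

September 15, 1997; September 18, 1997; September 20, 1997

Every event lands on a Monday or Thursday or Saturday (gaps cycle 3, 2, 2, 3, 2).
So the schedule is: every Monday, Thursday and Saturday.
The following Monday is September 15, 1997.
The following Thursday is September 18, 1997.
The following Saturday is September 20, 1997.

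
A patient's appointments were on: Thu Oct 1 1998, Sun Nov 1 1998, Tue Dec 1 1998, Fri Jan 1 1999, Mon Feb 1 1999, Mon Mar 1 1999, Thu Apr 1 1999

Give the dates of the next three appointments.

Gaps: 31, 30, 31, 31, 28, 31 days — not constant. Every event is on the 1st of the month.
Pattern: the 1st of each month.
May 1999: Sat May 1 1999.
June 1999: Tue Jun 1 1999.
July 1999: Thu Jul 1 1999.

Sat May 1 1999, Tue Jun 1 1999, Thu Jul 1 1999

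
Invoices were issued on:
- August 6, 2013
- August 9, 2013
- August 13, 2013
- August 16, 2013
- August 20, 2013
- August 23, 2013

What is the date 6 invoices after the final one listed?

September 13, 2013

Gaps: 3, 4, 3, 4, 3 days — not constant, but cyclic with period 2.
The events fall on every Tuesday and Friday.
Next Tuesday: August 27, 2013.
Next Friday: August 30, 2013.
The following Tuesday is September 3, 2013.
Next Friday: September 6, 2013.
The following Tuesday is September 10, 2013.
Next Friday: September 13, 2013.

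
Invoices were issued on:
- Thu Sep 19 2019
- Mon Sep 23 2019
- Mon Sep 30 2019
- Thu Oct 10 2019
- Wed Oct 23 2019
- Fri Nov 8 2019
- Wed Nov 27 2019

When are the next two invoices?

Intervals are 4, 7, 10, 13, 16, 19 days — an arithmetic progression with common difference 3.
Next gap: 22 days. Wed Nov 27 2019 + 22 days = Thu Dec 19 2019.
Next gap: 25 days. Thu Dec 19 2019 + 25 days = Mon Jan 13 2020.

Thu Dec 19 2019, Mon Jan 13 2020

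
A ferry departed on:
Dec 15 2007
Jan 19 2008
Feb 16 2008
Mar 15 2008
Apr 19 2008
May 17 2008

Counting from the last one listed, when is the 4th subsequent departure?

These are Saturdays at 28- or 35-day spacing (35, 28, 28, 35, 28).
The pattern: 3rd Saturday of the month.
3rd Saturday of June 2008: Jun 21 2008.
July 2008 — 3rd Saturday is Jul 19 2008.
3rd Saturday of August 2008: Aug 16 2008.
3rd Saturday of September 2008: Sep 20 2008.

Sep 20 2008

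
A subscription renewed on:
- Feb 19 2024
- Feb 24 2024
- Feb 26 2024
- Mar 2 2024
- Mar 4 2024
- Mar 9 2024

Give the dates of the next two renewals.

Mar 11 2024, Mar 16 2024

The gap pattern 5, 2, 5, 2, 5 repeats every 2 events.
These are the Mondays and Saturdays of each week.
Next Monday: Mar 11 2024.
The following Saturday is Mar 16 2024.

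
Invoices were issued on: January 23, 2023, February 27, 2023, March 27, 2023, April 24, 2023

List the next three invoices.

May 22, 2023; June 26, 2023; July 24, 2023

All dates are Mondays, 35, 28, 28 days apart.
Specifically, the 4th Monday of each month.
May 2023 — 4th Monday is May 22, 2023.
4th Monday of June 2023: June 26, 2023.
4th Monday of July 2023: July 24, 2023.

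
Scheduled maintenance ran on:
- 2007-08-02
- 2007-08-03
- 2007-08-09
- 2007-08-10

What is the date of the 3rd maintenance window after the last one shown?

2007-08-23

The gap pattern 1, 6, 1 repeats every 2 events.
These are the Thursdays and Fridays of each week.
Next Thursday: 2007-08-16.
Next Friday: 2007-08-17.
The following Thursday is 2007-08-23.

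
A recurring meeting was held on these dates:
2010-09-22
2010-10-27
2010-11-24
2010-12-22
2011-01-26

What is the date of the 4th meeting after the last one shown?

2011-05-25

Gaps: 35, 28, 28, 35 days — a mix of 28 and 35. Every date is a Wednesday.
Each is the 4th Wednesday of its month.
February 2011 — 4th Wednesday is 2011-02-23.
March 2011 — 4th Wednesday is 2011-03-23.
April 2011 — 4th Wednesday is 2011-04-27.
May 2011 — 4th Wednesday is 2011-05-25.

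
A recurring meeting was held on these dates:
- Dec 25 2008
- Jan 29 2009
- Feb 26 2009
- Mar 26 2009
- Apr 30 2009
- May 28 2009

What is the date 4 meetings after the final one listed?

Sep 24 2009

Every date is a Thursday; gaps 35, 28, 28, 35, 28 days.
Each is the last Thursday of its month (at least one falls on the 29th or later, ruling out '4th Thursday').
June 2009 ends with Thursday Jun 25 2009.
Last Thursday of July 2009: Jul 30 2009.
Last Thursday of August 2009: Aug 27 2009.
Last Thursday of September 2009: Sep 24 2009.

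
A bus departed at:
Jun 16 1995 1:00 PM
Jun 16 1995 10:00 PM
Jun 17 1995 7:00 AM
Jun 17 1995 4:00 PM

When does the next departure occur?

Jun 18 1995 1:00 AM

Gaps: 9, 9, 9 hours — each event is 9 hours after the previous one.
Jun 17 1995 4:00 PM + 9 h = Jun 18 1995 1:00 AM.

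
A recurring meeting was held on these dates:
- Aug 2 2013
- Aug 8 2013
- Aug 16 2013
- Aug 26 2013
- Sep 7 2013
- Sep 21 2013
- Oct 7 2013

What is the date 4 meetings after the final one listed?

Dec 30 2013

Intervals are 6, 8, 10, 12, 14, 16 days — an arithmetic progression with common difference 2.
Next gap: 18 days. Oct 7 2013 + 18 days = Oct 25 2013.
Next gap: 20 days. Oct 25 2013 + 20 days = Nov 14 2013.
Next gap: 22 days. Nov 14 2013 + 22 days = Dec 6 2013.
Next gap: 24 days. Dec 6 2013 + 24 days = Dec 30 2013.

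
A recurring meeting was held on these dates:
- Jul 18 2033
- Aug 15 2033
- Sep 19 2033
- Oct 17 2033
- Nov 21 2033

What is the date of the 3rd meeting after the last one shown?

Gaps: 28, 35, 28, 35 days — a mix of 28 and 35. Every date is a Monday.
Each is the 3rd Monday of its month.
December 2033 — 3rd Monday is Dec 19 2033.
3rd Monday of January 2034: Jan 16 2034.
February 2034 — 3rd Monday is Feb 20 2034.

Feb 20 2034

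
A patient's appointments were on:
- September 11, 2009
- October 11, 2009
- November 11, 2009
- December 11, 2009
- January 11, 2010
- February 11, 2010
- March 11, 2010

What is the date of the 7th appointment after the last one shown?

Each date is the 11th; the gaps (30, 31, 30, 31, 31, 28) track the month lengths.
The rule is the 11th of each month.
Next: April 2010 → April 11, 2010.
Next: May 2010 → May 11, 2010.
Next: June 2010 → June 11, 2010.
July 2010: July 11, 2010.
Next: August 2010 → August 11, 2010.
September 2010: September 11, 2010.
October 2010: October 11, 2010.

October 11, 2010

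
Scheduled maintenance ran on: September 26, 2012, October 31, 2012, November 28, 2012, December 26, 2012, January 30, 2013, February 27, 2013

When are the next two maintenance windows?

March 27, 2013; April 24, 2013

Every date is a Wednesday; gaps 35, 28, 28, 35, 28 days.
Each is the last Wednesday of its month (at least one falls on the 29th or later, ruling out '4th Wednesday').
Last Wednesday of March 2013: March 27, 2013.
Last Wednesday of April 2013: April 24, 2013.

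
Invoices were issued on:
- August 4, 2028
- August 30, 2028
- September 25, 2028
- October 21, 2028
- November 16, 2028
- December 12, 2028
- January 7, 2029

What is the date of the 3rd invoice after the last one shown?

March 26, 2029

Every event comes 26 days after the last (26, 26, 26, 26, 26, 26).
January 7, 2029 + 26 days = February 2, 2029.
February 2, 2029 + 26 days = February 28, 2029.
February 28, 2029 + 26 days = March 26, 2029.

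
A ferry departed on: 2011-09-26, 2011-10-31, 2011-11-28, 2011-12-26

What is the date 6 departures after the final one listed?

2012-06-25

All Mondays; the gaps (35, 28, 28) vary with month length.
This is the last Monday of each month.
January 2012 ends with Monday 2012-01-30.
February 2012 ends with Monday 2012-02-27.
March 2012 ends with Monday 2012-03-26.
April 2012 ends with Monday 2012-04-30.
May 2012 ends with Monday 2012-05-28.
June 2012 ends with Monday 2012-06-25.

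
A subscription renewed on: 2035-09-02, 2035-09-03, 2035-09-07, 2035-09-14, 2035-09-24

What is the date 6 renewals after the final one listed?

2036-01-25

Intervals are 1, 4, 7, 10 days — an arithmetic progression with common difference 3.
Next gap: 13 days. 2035-09-24 + 13 days = 2035-10-07.
Next gap: 16 days. 2035-10-07 + 16 days = 2035-10-23.
Next gap: 19 days. 2035-10-23 + 19 days = 2035-11-11.
Next gap: 22 days. 2035-11-11 + 22 days = 2035-12-03.
Next gap: 25 days. 2035-12-03 + 25 days = 2035-12-28.
Next gap: 28 days. 2035-12-28 + 28 days = 2036-01-25.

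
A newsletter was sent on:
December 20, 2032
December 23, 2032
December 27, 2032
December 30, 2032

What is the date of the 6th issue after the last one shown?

Gaps: 3, 4, 3 days — not constant, but cyclic with period 2.
The events fall on every Monday and Thursday.
Next Monday: January 3, 2033.
Next Thursday: January 6, 2033.
Next Monday: January 10, 2033.
Next Thursday: January 13, 2033.
The following Monday is January 17, 2033.
The following Thursday is January 20, 2033.

January 20, 2033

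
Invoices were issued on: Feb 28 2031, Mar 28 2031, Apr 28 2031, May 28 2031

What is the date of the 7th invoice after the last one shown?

Each date is the 28th; the gaps (28, 31, 30) track the month lengths.
The rule is the 28th of each month.
June 2031: Jun 28 2031.
July 2031: Jul 28 2031.
August 2031: Aug 28 2031.
Next: September 2031 → Sep 28 2031.
Next: October 2031 → Oct 28 2031.
November 2031: Nov 28 2031.
December 2031: Dec 28 2031.

Dec 28 2031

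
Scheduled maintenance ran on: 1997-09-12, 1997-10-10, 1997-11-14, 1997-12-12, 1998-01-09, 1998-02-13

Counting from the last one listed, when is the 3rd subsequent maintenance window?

All dates are Fridays, 28, 35, 28, 28, 35 days apart.
Specifically, the 2nd Friday of each month.
March 1998 — 2nd Friday is 1998-03-13.
2nd Friday of April 1998: 1998-04-10.
2nd Friday of May 1998: 1998-05-08.

1998-05-08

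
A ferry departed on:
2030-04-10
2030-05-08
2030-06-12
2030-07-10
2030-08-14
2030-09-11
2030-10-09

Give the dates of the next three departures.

2030-11-13, 2030-12-11, 2031-01-08

These are Wednesdays at 28- or 35-day spacing (28, 35, 28, 35, 28, 28).
The pattern: 2nd Wednesday of the month.
2nd Wednesday of November 2030: 2030-11-13.
2nd Wednesday of December 2030: 2030-12-11.
2nd Wednesday of January 2031: 2031-01-08.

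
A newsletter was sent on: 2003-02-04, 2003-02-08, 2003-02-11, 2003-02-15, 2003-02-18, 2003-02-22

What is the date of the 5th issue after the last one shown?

Every event lands on a Tuesday or Saturday (gaps cycle 4, 3, 4, 3, 4).
So the schedule is: every Tuesday and Saturday.
The following Tuesday is 2003-02-25.
The following Saturday is 2003-03-01.
Next Tuesday: 2003-03-04.
The following Saturday is 2003-03-08.
Next Tuesday: 2003-03-11.

2003-03-11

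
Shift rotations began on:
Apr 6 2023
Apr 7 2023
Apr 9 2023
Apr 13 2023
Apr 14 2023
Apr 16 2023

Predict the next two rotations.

Apr 20 2023, Apr 21 2023

The gap pattern 1, 2, 4, 1, 2 repeats every 3 events.
These are the Thursdays, Fridays and Sundays of each week.
Next Thursday: Apr 20 2023.
Next Friday: Apr 21 2023.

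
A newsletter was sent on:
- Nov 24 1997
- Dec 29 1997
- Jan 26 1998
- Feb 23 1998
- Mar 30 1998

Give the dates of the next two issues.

Apr 27 1998, May 25 1998

These are Mondays with 35, 28, 28, 35-day gaps.
Each is the final Monday of its month — Dec 29 1997 is past the 28th, so '4th Monday' doesn't fit.
Last Monday of April 1998: Apr 27 1998.
Last Monday of May 1998: May 25 1998.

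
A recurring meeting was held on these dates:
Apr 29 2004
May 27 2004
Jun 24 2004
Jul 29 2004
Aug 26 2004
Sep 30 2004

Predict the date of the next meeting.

All Thursdays; the gaps (28, 28, 35, 28, 35) vary with month length.
This is the last Thursday of each month.
October 2004 ends with Thursday Oct 28 2004.

Oct 28 2004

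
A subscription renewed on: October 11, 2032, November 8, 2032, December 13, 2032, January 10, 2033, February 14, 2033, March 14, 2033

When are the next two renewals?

April 11, 2033; May 9, 2033

Gaps: 28, 35, 28, 35, 28 days — a mix of 28 and 35. Every date is a Monday.
Each is the 2nd Monday of its month.
2nd Monday of April 2033: April 11, 2033.
2nd Monday of May 2033: May 9, 2033.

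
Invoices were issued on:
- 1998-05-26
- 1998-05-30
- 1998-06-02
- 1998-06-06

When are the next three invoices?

Gaps: 4, 3, 4 days — not constant, but cyclic with period 2.
The events fall on every Tuesday and Saturday.
The following Tuesday is 1998-06-09.
Next Saturday: 1998-06-13.
The following Tuesday is 1998-06-16.

1998-06-09, 1998-06-13, 1998-06-16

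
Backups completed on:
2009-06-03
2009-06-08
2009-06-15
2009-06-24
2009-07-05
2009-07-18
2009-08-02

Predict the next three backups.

The spacing grows by 2 each time: 5, 7, 9, 11, 13, 15 days.
Next gap: 17 days. 2009-08-02 + 17 days = 2009-08-19.
Next gap: 19 days. 2009-08-19 + 19 days = 2009-09-07.
Next gap: 21 days. 2009-09-07 + 21 days = 2009-09-28.

2009-08-19, 2009-09-07, 2009-09-28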